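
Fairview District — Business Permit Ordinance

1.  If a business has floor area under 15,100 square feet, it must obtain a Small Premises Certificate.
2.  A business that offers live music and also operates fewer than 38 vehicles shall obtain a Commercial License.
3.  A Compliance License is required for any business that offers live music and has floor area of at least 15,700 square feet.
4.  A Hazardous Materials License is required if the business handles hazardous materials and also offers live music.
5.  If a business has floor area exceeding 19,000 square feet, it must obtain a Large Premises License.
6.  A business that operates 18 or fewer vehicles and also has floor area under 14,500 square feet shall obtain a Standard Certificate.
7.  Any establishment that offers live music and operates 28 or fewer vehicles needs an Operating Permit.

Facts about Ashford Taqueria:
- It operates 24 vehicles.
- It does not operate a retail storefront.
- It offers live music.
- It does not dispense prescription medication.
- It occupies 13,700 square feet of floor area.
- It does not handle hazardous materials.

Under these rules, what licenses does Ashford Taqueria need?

Commercial License, Operating Permit, Small Premises Certificate

1. floor area 13,700 square feet < 15,100 square feet → Small Premises Certificate required.
2. offers live music; vehicles 24 < 38 → Commercial License required.
3. offers live music; floor area 13,700 square feet < 15,700 square feet → Compliance License not required.
4. does not handle hazardous materials; offers live music → Hazardous Materials License not required.
5. floor area 13,700 square feet ≤ 19,000 square feet → Large Premises License not required.
6. vehicles 24 > 18; floor area 13,700 square feet < 14,500 square feet → Standard Certificate not required.
7. offers live music; vehicles 24 ≤ 28 → Operating Permit required.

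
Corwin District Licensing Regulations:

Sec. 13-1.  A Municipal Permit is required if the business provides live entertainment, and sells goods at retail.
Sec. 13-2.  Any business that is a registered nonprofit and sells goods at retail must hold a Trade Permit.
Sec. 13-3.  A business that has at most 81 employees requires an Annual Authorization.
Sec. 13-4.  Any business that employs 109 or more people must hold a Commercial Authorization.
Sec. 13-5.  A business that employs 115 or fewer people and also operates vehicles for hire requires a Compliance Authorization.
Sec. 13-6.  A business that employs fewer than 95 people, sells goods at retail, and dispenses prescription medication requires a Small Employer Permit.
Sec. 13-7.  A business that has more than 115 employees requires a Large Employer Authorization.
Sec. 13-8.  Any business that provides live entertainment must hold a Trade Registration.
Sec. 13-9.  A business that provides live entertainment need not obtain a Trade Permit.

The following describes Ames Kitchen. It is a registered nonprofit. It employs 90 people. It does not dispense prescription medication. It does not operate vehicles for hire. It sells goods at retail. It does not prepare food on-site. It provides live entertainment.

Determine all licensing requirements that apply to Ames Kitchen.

Municipal Permit, Trade Registration

Sec. 13-1. provides live entertainment; sells goods at retail → Municipal Permit required.
Sec. 13-2. is a registered nonprofit; sells goods at retail → Trade Permit required.
Sec. 13-3. employees 90 > 81 → Annual Authorization not required.
Sec. 13-4. employees 90 < 109 → Commercial Authorization not required.
Sec. 13-5. employees 90 ≤ 115; does not operate vehicles for hire → Compliance Authorization not required.
Sec. 13-6. employees 90 < 95; sells goods at retail; does not dispense prescription medication → Small Employer Permit not required.
Sec. 13-7. employees 90 ≤ 115 → Large Employer Authorization not required.
Sec. 13-8. provides live entertainment → Trade Registration required.
Sec. 13-9. provides live entertainment → exempt from Trade Permit.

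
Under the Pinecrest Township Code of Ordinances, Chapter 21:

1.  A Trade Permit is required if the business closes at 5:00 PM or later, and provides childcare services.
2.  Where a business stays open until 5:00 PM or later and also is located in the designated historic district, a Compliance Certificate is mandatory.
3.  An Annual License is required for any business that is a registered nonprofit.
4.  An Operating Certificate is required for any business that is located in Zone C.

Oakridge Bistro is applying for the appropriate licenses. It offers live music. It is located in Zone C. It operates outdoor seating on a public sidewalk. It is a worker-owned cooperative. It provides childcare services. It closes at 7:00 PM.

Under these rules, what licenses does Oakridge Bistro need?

1. closes 7:00 PM, after 5:00 PM; provides childcare services → Trade Permit required.
2. closes 7:00 PM, after 5:00 PM; is located in Zone C (not: is located in the designated historic district) → Compliance Certificate not required.
3. is a worker-owned cooperative (not: is a registered nonprofit) → Annual License not required.
4. is located in Zone C → Operating Certificate required.

Operating Certificate, Trade Permit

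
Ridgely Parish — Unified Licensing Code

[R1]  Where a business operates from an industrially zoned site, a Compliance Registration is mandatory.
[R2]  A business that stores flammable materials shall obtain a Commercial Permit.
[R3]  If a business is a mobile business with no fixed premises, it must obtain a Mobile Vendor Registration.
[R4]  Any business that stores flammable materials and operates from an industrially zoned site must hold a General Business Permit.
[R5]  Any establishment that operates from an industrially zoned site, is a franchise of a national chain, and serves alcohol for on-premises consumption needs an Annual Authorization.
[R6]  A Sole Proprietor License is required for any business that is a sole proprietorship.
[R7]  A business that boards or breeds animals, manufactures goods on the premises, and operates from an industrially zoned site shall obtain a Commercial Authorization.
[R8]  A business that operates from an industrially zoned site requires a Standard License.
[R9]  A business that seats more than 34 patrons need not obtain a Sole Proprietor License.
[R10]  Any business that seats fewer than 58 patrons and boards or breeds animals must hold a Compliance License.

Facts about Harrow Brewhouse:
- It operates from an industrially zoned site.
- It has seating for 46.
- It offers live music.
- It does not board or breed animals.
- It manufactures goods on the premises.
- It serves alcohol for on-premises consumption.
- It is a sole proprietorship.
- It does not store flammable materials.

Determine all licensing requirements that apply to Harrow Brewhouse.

[R1] operates from an industrially zoned site → Compliance Registration required.
[R2] does not store flammable materials → Commercial Permit not required.
[R3] operates from an industrially zoned site (not: is a mobile business with no fixed premises) → Mobile Vendor Registration not required.
[R4] does not store flammable materials; operates from an industrially zoned site → General Business Permit not required.
[R5] operates from an industrially zoned site; is a sole proprietorship (not: is a franchise of a national chain); serves alcohol for on-premises consumption → Annual Authorization not required.
[R6] is a sole proprietorship → Sole Proprietor License required.
[R7] does not board or breed animals; manufactures goods on the premises; operates from an industrially zoned site → Commercial Authorization not required.
[R8] operates from an industrially zoned site → Standard License required.
[R9] seating 46 > 34 → exempt from Sole Proprietor License.
[R10] seating 46 < 58; does not board or breed animals → Compliance License not required.

Compliance Registration, Standard License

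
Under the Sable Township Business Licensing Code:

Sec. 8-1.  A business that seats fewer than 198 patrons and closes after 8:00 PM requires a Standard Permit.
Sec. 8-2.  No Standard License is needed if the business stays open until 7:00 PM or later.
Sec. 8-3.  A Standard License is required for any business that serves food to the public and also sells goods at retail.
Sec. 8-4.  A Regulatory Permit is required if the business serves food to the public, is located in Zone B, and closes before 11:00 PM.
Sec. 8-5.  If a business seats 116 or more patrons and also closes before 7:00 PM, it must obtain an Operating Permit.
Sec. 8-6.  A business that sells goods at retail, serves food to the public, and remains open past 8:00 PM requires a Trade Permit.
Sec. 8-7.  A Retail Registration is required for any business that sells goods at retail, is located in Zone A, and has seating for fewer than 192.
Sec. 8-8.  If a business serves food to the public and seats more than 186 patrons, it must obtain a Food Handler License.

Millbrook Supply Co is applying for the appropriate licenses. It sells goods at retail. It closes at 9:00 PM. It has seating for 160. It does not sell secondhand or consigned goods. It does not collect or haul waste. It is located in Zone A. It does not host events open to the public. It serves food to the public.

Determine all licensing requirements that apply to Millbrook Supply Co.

Sec. 8-1. seating 160 < 198; closes 9:00 PM, after 8:00 PM → Standard Permit required.
Sec. 8-2. closes 9:00 PM, after 7:00 PM → exempt from Standard License.
Sec. 8-3. serves food to the public; sells goods at retail → Standard License required.
Sec. 8-4. serves food to the public; is located in Zone A (not: is located in Zone B); closes 9:00 PM, at/before 11:00 PM → Regulatory Permit not required.
Sec. 8-5. seating 160 ≥ 116; closes 9:00 PM, after 7:00 PM → Operating Permit not required.
Sec. 8-6. sells goods at retail; serves food to the public; closes 9:00 PM, after 8:00 PM → Trade Permit required.
Sec. 8-7. sells goods at retail; is located in Zone A; seating 160 < 192 → Retail Registration required.
Sec. 8-8. serves food to the public; seating 160 ≤ 186 → Food Handler License not required.

Retail Registration, Standard Permit, Trade Permit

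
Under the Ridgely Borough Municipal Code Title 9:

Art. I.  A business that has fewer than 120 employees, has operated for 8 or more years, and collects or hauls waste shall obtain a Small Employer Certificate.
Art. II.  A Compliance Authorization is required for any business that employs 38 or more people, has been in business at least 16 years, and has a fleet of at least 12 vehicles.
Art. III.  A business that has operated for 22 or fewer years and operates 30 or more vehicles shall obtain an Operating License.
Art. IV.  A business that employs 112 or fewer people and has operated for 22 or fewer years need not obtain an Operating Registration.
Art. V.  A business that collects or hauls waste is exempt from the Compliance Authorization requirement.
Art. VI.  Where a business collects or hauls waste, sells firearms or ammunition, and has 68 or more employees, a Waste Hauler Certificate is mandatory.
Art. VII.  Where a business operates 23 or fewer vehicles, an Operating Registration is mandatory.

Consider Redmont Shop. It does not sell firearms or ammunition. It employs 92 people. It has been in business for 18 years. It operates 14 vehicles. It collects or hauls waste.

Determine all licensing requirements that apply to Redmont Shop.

Art. I. employees 92 < 120; years in business 18 ≥ 8; collects or hauls waste → Small Employer Certificate required.
Art. II. employees 92 ≥ 38; years in business 18 ≥ 16; vehicles 14 ≥ 12 → Compliance Authorization required.
Art. III. years in business 18 ≤ 22; vehicles 14 < 30 → Operating License not required.
Art. IV. employees 92 ≤ 112; years in business 18 ≤ 22 → exempt from Operating Registration.
Art. V. collects or hauls waste → exempt from Compliance Authorization.
Art. VI. collects or hauls waste; does not sell firearms or ammunition; employees 92 ≥ 68 → Waste Hauler Certificate not required.
Art. VII. vehicles 14 ≤ 23 → Operating Registration required.

Small Employer Certificate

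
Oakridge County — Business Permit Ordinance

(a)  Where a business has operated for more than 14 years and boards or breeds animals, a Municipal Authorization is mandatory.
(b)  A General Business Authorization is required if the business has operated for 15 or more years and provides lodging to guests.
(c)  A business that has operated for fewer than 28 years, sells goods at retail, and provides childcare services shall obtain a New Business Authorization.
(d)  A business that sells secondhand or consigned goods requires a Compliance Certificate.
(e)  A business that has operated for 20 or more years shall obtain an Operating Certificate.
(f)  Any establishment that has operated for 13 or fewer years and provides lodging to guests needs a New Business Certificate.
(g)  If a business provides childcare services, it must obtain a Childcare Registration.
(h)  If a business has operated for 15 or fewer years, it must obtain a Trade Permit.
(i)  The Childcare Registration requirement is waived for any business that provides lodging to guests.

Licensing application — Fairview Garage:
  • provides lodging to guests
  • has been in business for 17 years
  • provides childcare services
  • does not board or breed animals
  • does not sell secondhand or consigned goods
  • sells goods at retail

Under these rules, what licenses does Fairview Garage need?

(a) years in business 17 > 14; does not board or breed animals → Municipal Authorization not required.
(b) years in business 17 ≥ 15; provides lodging to guests → General Business Authorization required.
(c) years in business 17 < 28; sells goods at retail; provides childcare services → New Business Authorization required.
(d) does not sell secondhand or consigned goods → Compliance Certificate not required.
(e) years in business 17 < 20 → Operating Certificate not required.
(f) years in business 17 > 13; provides lodging to guests → New Business Certificate not required.
(g) provides childcare services → Childcare Registration required.
(h) years in business 17 > 15 → Trade Permit not required.
(i) provides lodging to guests → exempt from Childcare Registration.

General Business Authorization, New Business Authorization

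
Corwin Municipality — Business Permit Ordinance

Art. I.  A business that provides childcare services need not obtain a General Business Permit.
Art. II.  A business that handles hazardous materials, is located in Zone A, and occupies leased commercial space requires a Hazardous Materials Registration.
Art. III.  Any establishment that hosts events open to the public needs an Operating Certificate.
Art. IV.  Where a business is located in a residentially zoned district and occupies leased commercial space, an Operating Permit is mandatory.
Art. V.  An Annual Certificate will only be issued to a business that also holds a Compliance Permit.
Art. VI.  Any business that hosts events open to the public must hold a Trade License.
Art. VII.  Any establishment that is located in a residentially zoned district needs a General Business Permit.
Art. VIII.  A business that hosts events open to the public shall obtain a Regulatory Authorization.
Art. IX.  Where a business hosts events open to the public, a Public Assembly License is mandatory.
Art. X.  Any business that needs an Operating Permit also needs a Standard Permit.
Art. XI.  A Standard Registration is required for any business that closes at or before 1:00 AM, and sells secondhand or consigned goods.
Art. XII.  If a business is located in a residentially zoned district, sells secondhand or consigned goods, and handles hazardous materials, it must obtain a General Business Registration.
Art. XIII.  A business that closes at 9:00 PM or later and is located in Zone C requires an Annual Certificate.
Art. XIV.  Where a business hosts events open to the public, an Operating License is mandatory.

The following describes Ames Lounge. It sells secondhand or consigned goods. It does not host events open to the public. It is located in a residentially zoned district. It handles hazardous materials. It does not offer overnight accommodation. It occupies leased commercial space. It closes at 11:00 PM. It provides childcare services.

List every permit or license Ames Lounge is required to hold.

Art. I. provides childcare services → exempt from General Business Permit.
Art. II. handles hazardous materials; is located in a residentially zoned district (not: is located in Zone A); occupies leased commercial space → Hazardous Materials Registration not required.
Art. III. does not host events open to the public → Operating Certificate not required.
Art. IV. is located in a residentially zoned district; occupies leased commercial space → Operating Permit required.
Art. V. Annual Certificate is not required → no effect.
Art. VI. does not host events open to the public → Trade License not required.
Art. VII. is located in a residentially zoned district → General Business Permit required.
Art. VIII. does not host events open to the public → Regulatory Authorization not required.
Art. IX. does not host events open to the public → Public Assembly License not required.
Art. X. Operating Permit is required → Standard Permit also required.
Art. XI. closes 11:00 PM, at/before 1:00 AM; sells secondhand or consigned goods → Standard Registration required.
Art. XII. is located in a residentially zoned district; sells secondhand or consigned goods; handles hazardous materials → General Business Registration required.
Art. XIII. closes 11:00 PM, after 9:00 PM; is located in a residentially zoned district (not: is located in Zone C) → Annual Certificate not required.
Art. XIV. does not host events open to the public → Operating License not required.

General Business Registration, Operating Permit, Standard Permit, Standard Registration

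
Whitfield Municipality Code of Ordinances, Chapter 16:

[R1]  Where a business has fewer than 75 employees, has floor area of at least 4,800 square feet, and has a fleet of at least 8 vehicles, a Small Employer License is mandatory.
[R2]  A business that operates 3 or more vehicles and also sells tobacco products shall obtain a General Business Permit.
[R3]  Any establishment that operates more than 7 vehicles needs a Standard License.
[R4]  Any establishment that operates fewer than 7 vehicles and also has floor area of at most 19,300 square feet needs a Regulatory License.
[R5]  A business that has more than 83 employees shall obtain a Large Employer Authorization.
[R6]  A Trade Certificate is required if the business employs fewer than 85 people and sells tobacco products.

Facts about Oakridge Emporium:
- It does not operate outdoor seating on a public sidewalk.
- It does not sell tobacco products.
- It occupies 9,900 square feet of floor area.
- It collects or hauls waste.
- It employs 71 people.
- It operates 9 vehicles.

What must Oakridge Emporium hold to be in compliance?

[R1] employees 71 < 75; floor area 9,900 square feet ≥ 4,800 square feet; vehicles 9 ≥ 8 → Small Employer License required.
[R2] vehicles 9 ≥ 3; does not sell tobacco products → General Business Permit not required.
[R3] vehicles 9 > 7 → Standard License required.
[R4] vehicles 9 ≥ 7; floor area 9,900 square feet ≤ 19,300 square feet → Regulatory License not required.
[R5] employees 71 ≤ 83 → Large Employer Authorization not required.
[R6] employees 71 < 85; does not sell tobacco products → Trade Certificate not required.

Small Employer License, Standard License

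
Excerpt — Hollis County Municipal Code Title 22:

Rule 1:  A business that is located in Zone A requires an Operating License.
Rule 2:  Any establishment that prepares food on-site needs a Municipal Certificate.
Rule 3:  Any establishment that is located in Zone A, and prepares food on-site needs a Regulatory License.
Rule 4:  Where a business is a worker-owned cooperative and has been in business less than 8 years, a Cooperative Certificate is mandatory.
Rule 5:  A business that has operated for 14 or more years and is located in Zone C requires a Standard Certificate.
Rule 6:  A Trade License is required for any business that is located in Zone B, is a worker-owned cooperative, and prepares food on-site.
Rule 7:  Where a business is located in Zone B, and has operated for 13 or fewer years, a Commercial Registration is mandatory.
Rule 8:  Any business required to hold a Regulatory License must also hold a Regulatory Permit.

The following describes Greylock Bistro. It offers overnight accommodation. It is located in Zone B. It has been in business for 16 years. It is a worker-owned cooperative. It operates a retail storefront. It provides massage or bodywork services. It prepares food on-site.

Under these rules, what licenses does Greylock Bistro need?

Municipal Certificate, Trade License

Rule 1: is located in Zone B (not: is located in Zone A) → Operating License not required.
Rule 2: prepares food on-site → Municipal Certificate required.
Rule 3: is located in Zone B (not: is located in Zone A); prepares food on-site → Regulatory License not required.
Rule 4: is a worker-owned cooperative; years in business 16 ≥ 8 → Cooperative Certificate not required.
Rule 5: years in business 16 ≥ 14; is located in Zone B (not: is located in Zone C) → Standard Certificate not required.
Rule 6: is located in Zone B; is a worker-owned cooperative; prepares food on-site → Trade License required.
Rule 7: is located in Zone B; years in business 16 > 13 → Commercial Registration not required.
Rule 8: Regulatory License is not required → no effect.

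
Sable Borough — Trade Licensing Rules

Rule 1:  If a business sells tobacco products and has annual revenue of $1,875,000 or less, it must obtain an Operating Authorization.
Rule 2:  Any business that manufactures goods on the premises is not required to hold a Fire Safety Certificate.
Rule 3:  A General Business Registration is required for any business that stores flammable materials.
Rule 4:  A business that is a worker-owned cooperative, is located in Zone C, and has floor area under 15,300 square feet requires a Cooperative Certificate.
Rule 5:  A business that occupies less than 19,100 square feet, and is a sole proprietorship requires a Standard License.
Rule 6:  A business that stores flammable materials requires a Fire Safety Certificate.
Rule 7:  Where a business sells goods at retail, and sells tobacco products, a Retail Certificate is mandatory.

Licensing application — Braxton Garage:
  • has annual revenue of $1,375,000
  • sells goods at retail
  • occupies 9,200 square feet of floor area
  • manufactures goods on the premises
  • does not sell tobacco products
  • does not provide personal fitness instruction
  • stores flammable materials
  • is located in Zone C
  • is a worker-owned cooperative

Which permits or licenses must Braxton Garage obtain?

Rule 1: does not sell tobacco products; revenue $1,375,000 ≤ $1,875,000 → Operating Authorization not required.
Rule 2: manufactures goods on the premises → exempt from Fire Safety Certificate.
Rule 3: stores flammable materials → General Business Registration required.
Rule 4: is a worker-owned cooperative; is located in Zone C; floor area 9,200 square feet < 15,300 square feet → Cooperative Certificate required.
Rule 5: floor area 9,200 square feet < 19,100 square feet; is a worker-owned cooperative (not: is a sole proprietorship) → Standard License not required.
Rule 6: stores flammable materials → Fire Safety Certificate required.
Rule 7: sells goods at retail; does not sell tobacco products → Retail Certificate not required.

Cooperative Certificate, General Business Registration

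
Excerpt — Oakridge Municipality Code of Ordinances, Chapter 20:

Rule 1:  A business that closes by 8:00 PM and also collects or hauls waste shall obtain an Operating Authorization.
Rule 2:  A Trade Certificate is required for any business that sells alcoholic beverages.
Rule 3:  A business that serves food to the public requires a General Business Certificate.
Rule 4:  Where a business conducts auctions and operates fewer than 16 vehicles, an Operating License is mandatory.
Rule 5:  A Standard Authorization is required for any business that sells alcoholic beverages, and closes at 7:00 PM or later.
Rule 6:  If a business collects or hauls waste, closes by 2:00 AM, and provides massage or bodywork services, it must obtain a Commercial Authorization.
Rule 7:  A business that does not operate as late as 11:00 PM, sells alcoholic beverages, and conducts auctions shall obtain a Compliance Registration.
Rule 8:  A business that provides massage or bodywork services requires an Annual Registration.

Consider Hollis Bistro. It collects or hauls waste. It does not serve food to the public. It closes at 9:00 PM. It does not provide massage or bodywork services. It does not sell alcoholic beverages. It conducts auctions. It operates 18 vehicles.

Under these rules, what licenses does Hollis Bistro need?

Rule 1: closes 9:00 PM, after 8:00 PM; collects or hauls waste → Operating Authorization not required.
Rule 2: does not sell alcoholic beverages → Trade Certificate not required.
Rule 3: does not serve food to the public → General Business Certificate not required.
Rule 4: conducts auctions; vehicles 18 ≥ 16 → Operating License not required.
Rule 5: does not sell alcoholic beverages; closes 9:00 PM, after 7:00 PM → Standard Authorization not required.
Rule 6: collects or hauls waste; closes 9:00 PM, at/before 2:00 AM; does not provide massage or bodywork services → Commercial Authorization not required.
Rule 7: closes 9:00 PM, at/before 11:00 PM; does not sell alcoholic beverages; conducts auctions → Compliance Registration not required.
Rule 8: does not provide massage or bodywork services → Annual Registration not required.

None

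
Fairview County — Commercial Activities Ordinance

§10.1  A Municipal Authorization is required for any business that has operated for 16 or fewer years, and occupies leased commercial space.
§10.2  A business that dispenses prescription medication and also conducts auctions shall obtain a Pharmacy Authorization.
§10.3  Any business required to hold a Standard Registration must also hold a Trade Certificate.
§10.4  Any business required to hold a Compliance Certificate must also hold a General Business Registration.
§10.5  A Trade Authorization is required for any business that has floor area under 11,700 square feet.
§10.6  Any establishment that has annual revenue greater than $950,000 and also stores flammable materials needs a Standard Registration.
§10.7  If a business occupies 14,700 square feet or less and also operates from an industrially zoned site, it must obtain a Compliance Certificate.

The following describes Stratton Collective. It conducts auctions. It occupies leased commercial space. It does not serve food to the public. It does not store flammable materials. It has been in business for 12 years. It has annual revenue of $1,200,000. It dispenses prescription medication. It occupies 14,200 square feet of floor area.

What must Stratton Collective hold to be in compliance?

Municipal Authorization, Pharmacy Authorization

§10.1 years in business 12 ≤ 16; occupies leased commercial space → Municipal Authorization required.
§10.2 dispenses prescription medication; conducts auctions → Pharmacy Authorization required.
§10.3 Standard Registration is not required → no effect.
§10.4 Compliance Certificate is not required → no effect.
§10.5 floor area 14,200 square feet ≥ 11,700 square feet → Trade Authorization not required.
§10.6 revenue $1,200,000 > $950,000; does not store flammable materials → Standard Registration not required.
§10.7 floor area 14,200 square feet ≤ 14,700 square feet; occupies leased commercial space (not: operates from an industrially zoned site) → Compliance Certificate not required.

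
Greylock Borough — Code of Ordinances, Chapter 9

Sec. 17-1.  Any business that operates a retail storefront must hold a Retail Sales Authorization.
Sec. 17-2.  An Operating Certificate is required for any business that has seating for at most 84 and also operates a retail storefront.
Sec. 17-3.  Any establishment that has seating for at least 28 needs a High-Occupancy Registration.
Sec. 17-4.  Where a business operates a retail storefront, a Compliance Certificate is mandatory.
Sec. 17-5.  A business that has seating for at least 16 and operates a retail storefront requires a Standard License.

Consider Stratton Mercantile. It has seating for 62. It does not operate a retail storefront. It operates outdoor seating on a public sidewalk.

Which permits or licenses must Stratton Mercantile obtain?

High-Occupancy Registration

Sec. 17-1. does not operate a retail storefront → Retail Sales Authorization not required.
Sec. 17-2. seating 62 ≤ 84; does not operate a retail storefront → Operating Certificate not required.
Sec. 17-3. seating 62 ≥ 28 → High-Occupancy Registration required.
Sec. 17-4. does not operate a retail storefront → Compliance Certificate not required.
Sec. 17-5. seating 62 ≥ 16; does not operate a retail storefront → Standard License not required.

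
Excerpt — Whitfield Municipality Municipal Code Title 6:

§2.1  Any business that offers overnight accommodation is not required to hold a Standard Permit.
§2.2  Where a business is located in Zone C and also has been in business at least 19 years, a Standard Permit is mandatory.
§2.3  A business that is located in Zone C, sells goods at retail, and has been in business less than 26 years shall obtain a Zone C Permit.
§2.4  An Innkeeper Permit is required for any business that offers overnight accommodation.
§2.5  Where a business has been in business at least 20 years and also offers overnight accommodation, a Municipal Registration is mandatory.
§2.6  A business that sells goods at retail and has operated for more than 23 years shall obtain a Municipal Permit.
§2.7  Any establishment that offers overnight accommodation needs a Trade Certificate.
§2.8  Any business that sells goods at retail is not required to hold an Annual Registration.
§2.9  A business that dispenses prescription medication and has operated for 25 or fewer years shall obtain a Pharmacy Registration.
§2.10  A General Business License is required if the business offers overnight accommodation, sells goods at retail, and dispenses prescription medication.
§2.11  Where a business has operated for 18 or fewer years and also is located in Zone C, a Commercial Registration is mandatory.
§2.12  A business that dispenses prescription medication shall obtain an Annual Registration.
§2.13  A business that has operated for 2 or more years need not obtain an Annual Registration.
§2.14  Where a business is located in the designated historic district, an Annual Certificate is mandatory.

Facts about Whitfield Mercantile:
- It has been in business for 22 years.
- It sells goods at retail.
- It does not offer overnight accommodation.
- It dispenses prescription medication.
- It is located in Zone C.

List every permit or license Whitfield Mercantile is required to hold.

Pharmacy Registration, Standard Permit, Zone C Permit

§2.1 does not offer overnight accommodation → Standard Permit exemption does not apply.
§2.2 is located in Zone C; years in business 22 ≥ 19 → Standard Permit required.
§2.3 is located in Zone C; sells goods at retail; years in business 22 < 26 → Zone C Permit required.
§2.4 does not offer overnight accommodation → Innkeeper Permit not required.
§2.5 years in business 22 ≥ 20; does not offer overnight accommodation → Municipal Registration not required.
§2.6 sells goods at retail; years in business 22 ≤ 23 → Municipal Permit not required.
§2.7 does not offer overnight accommodation → Trade Certificate not required.
§2.8 sells goods at retail → exempt from Annual Registration.
§2.9 dispenses prescription medication; years in business 22 ≤ 25 → Pharmacy Registration required.
§2.10 does not offer overnight accommodation; sells goods at retail; dispenses prescription medication → General Business License not required.
§2.11 years in business 22 > 18; is located in Zone C → Commercial Registration not required.
§2.12 dispenses prescription medication → Annual Registration required.
§2.13 years in business 22 ≥ 2 → exempt from Annual Registration.
§2.14 is located in Zone C (not: is located in the designated historic district) → Annual Certificate not required.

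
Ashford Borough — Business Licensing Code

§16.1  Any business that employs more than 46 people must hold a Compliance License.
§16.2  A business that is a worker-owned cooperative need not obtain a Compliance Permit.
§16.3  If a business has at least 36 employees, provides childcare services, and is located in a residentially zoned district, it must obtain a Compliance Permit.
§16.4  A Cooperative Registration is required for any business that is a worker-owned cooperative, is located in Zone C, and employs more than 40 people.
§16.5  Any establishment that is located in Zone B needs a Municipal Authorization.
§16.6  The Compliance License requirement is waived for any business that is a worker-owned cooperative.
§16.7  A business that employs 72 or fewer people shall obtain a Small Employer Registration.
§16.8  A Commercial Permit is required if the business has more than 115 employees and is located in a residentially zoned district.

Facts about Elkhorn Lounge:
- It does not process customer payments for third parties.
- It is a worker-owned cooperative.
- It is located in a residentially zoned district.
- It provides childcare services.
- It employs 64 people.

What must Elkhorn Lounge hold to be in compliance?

Small Employer Registration

§16.1 employees 64 > 46 → Compliance License required.
§16.2 is a worker-owned cooperative → exempt from Compliance Permit.
§16.3 employees 64 ≥ 36; provides childcare services; is located in a residentially zoned district → Compliance Permit required.
§16.4 is a worker-owned cooperative; is located in a residentially zoned district (not: is located in Zone C); employees 64 > 40 → Cooperative Registration not required.
§16.5 is located in a residentially zoned district (not: is located in Zone B) → Municipal Authorization not required.
§16.6 is a worker-owned cooperative → exempt from Compliance License.
§16.7 employees 64 ≤ 72 → Small Employer Registration required.
§16.8 employees 64 ≤ 115; is located in a residentially zoned district → Commercial Permit not required.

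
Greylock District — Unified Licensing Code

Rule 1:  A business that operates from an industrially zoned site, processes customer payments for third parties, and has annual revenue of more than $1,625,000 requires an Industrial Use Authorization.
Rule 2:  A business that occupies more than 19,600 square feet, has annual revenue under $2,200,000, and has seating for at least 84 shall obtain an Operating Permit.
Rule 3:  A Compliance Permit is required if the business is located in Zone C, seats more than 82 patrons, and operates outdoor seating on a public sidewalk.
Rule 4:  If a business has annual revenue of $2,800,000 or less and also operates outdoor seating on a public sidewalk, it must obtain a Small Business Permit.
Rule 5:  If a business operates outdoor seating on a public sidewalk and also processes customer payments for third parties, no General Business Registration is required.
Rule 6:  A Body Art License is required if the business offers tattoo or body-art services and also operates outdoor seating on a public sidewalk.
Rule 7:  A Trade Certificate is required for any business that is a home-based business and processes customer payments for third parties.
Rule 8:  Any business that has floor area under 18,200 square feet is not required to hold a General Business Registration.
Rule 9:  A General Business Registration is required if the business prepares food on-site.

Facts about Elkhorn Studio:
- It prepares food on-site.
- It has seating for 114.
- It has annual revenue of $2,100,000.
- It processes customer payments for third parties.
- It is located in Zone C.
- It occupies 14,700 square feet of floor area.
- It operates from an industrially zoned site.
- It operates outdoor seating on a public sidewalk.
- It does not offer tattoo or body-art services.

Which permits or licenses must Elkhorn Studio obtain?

Rule 1: operates from an industrially zoned site; processes customer payments for third parties; revenue $2,100,000 > $1,625,000 → Industrial Use Authorization required.
Rule 2: floor area 14,700 square feet ≤ 19,600 square feet; revenue $2,100,000 < $2,200,000; seating 114 ≥ 84 → Operating Permit not required.
Rule 3: is located in Zone C; seating 114 > 82; operates outdoor seating on a public sidewalk → Compliance Permit required.
Rule 4: revenue $2,100,000 ≤ $2,800,000; operates outdoor seating on a public sidewalk → Small Business Permit required.
Rule 5: operates outdoor seating on a public sidewalk; processes customer payments for third parties → exempt from General Business Registration.
Rule 6: does not offer tattoo or body-art services; operates outdoor seating on a public sidewalk → Body Art License not required.
Rule 7: operates from an industrially zoned site (not: is a home-based business); processes customer payments for third parties → Trade Certificate not required.
Rule 8: floor area 14,700 square feet < 18,200 square feet → exempt from General Business Registration.
Rule 9: prepares food on-site → General Business Registration required.

Compliance Permit, Industrial Use Authorization, Small Business Permit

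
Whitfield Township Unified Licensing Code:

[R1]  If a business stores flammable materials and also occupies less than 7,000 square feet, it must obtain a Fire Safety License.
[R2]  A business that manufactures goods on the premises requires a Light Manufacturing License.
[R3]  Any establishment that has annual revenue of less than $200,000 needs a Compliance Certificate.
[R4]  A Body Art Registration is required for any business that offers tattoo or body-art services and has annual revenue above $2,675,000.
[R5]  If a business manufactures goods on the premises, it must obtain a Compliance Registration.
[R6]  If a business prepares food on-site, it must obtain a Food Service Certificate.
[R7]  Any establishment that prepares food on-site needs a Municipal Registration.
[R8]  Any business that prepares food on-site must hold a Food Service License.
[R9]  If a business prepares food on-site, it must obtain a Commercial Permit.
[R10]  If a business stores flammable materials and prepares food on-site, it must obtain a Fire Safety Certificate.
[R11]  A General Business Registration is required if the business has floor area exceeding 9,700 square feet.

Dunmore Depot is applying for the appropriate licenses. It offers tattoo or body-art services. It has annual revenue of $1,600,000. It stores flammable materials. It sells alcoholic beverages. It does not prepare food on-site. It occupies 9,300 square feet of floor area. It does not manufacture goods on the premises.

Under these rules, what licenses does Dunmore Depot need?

[R1] stores flammable materials; floor area 9,300 square feet ≥ 7,000 square feet → Fire Safety License not required.
[R2] does not manufacture goods on the premises → Light Manufacturing License not required.
[R3] revenue $1,600,000 ≥ $200,000 → Compliance Certificate not required.
[R4] offers tattoo or body-art services; revenue $1,600,000 ≤ $2,675,000 → Body Art Registration not required.
[R5] does not manufacture goods on the premises → Compliance Registration not required.
[R6] does not prepare food on-site → Food Service Certificate not required.
[R7] does not prepare food on-site → Municipal Registration not required.
[R8] does not prepare food on-site → Food Service License not required.
[R9] does not prepare food on-site → Commercial Permit not required.
[R10] stores flammable materials; does not prepare food on-site → Fire Safety Certificate not required.
[R11] floor area 9,300 square feet ≤ 9,700 square feet → General Business Registration not required.

None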